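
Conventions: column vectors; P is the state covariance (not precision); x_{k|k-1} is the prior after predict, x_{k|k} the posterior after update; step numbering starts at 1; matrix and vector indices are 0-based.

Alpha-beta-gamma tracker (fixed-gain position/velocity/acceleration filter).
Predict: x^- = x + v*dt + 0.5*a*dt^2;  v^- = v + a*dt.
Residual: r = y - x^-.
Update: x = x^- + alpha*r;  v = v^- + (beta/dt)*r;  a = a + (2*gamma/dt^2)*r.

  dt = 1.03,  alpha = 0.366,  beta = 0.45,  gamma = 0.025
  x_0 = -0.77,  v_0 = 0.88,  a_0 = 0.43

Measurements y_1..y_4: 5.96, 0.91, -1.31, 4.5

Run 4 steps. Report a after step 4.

step 1: x_pred=0.3645  r=5.5955  x^+=2.4124  v^+=3.7675  a^+=0.6937
step 2: x_pred=6.6610  r=-5.7510  x^+=4.5561  v^+=1.9695  a^+=0.4227
step 3: x_pred=6.8089  r=-8.1189  x^+=3.8374  v^+=-1.1423  a^+=0.0400
step 4: x_pred=2.6821  r=1.8179  x^+=3.3475  v^+=-0.3068  a^+=0.1257

a_post = 0.1257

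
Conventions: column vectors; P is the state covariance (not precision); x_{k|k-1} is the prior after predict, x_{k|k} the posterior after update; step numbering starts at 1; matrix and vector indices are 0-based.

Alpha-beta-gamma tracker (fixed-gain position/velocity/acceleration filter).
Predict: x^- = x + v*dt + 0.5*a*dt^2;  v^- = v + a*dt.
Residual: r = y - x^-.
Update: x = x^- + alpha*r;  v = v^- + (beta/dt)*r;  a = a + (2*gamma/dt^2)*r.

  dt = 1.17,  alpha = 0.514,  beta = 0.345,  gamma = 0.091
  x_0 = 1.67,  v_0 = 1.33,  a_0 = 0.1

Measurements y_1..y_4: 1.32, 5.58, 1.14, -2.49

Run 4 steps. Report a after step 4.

step 1: x_pred=3.2945  r=-1.9745  x^+=2.2796  v^+=0.8648  a^+=-0.1625
step 2: x_pred=3.1802  r=2.3998  x^+=4.4137  v^+=1.3823  a^+=0.1565
step 3: x_pred=6.1381  r=-4.9981  x^+=3.5691  v^+=0.0916  a^+=-0.5080
step 4: x_pred=3.3286  r=-5.8186  x^+=0.3378  v^+=-2.2184  a^+=-1.2816

a_post = -1.2816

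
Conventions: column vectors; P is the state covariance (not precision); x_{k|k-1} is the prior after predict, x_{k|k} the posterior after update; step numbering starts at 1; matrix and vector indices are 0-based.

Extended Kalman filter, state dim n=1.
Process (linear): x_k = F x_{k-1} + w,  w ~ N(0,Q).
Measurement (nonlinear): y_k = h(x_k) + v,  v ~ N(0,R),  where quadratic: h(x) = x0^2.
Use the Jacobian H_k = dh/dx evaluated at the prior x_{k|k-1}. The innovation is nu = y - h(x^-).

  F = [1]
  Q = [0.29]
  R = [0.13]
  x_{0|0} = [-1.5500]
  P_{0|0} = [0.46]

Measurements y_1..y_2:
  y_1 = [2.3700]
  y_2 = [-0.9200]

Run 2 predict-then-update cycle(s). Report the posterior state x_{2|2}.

x_post = [-0.5173]

step 1: x^-=[-1.5500]  P^-=[0.7500]  H_jac=[-3.1000]  S=[7.3375]  K=[-0.3169]  nu=[-0.0325]  x^+=[-1.5397]  P^+=[0.0133]
step 2: x^-=[-1.5397]  P^-=[0.3033]  H_jac=[-3.0794]  S=[3.0060]  K=[-0.3107]  nu=[-3.2907]  x^+=[-0.5173]  P^+=[0.0131]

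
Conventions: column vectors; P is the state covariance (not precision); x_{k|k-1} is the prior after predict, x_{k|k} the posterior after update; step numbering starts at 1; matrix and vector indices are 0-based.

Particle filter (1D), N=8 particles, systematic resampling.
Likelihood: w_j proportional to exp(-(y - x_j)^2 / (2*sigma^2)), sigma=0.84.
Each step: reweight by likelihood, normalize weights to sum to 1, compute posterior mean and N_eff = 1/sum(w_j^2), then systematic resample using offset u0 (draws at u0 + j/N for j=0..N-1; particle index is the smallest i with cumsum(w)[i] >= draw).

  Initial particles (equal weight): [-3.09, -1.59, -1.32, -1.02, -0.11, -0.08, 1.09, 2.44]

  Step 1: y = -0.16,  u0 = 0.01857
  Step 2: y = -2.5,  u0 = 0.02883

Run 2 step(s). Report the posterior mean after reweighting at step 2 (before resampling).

post_mean = -1.3083

step 1: w=[0.0006, 0.0662, 0.1086, 0.1669, 0.2814, 0.2806, 0.0932, 0.0023]  mean=-0.3671  Neff=4.7460  idx=[1, 2, 3, 4, 4, 5, 5, 5]
step 2: w=[0.4547, 0.3049, 0.1732, 0.0143, 0.0143, 0.0129, 0.0129, 0.0129]  mean=-1.3083  Neff=3.0247  idx=[0, 0, 0, 0, 1, 1, 2, 2]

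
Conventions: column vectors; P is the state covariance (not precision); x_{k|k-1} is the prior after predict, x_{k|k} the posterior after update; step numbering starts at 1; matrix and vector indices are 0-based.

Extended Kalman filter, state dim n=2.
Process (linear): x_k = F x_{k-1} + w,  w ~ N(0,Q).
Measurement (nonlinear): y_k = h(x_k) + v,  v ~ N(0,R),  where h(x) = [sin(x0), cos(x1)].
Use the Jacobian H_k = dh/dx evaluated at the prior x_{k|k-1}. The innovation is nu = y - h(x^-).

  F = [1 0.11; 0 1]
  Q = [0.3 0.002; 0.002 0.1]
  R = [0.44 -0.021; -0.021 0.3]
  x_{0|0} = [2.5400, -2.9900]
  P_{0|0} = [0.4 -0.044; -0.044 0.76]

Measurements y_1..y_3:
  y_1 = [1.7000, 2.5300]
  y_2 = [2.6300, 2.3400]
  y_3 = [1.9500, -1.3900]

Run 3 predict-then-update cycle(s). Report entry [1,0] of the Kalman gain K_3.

step 1: x^-=[2.2111, -2.9900]  P^-=[0.6995 0.0416; 0.0416 0.8600]  H_jac=[-0.5974 0.0000; 0.0000 0.1510]  S=[0.6897 -0.0248; -0.0248 0.3196]  K=[-0.6069 -0.0274; -0.0215 0.4047]  nu=[0.8981, 3.5185]  x^+=[1.5698, -1.5855]  P^+=[0.4460 0.0301; 0.0301 0.8069]
step 2: x^-=[1.3954, -1.5855]  P^-=[0.7624 0.1208; 0.1208 0.9069]  H_jac=[0.1745 0.0000; 0.0000 0.9999]  S=[0.4632 0.0001; 0.0001 1.2067]  K=[0.2872 0.1001; 0.0454 0.7515]  nu=[1.6453, 2.3547]  x^+=[2.1037, 0.2587]  P^+=[0.7121 0.0240; 0.0240 0.2245]
step 3: x^-=[2.1321, 0.2587]  P^-=[1.0201 0.0507; 0.0507 0.3245]  H_jac=[-0.5323 0.0000; 0.0000 -0.2558]  S=[0.7290 -0.0141; -0.0141 0.3212]  K=[-0.7462 -0.0731; -0.0420 -0.2602]  nu=[1.1034, -2.3567]  x^+=[1.4810, 0.8256]  P^+=[0.6140 0.0245; 0.0245 0.3018]

K[1,0] = -0.0420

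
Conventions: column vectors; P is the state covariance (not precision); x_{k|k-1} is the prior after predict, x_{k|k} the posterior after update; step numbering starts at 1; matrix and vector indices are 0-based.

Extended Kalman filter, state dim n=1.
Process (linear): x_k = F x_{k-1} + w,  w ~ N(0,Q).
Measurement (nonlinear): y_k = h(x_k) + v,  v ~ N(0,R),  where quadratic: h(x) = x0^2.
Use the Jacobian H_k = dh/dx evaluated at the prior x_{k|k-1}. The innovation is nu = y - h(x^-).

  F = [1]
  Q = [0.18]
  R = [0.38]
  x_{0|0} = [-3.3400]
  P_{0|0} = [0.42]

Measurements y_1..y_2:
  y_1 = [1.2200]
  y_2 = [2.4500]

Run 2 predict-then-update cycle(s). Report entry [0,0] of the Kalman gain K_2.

step 1: x^-=[-3.3400]  P^-=[0.6000]  H_jac=[-6.6800]  S=[27.1534]  K=[-0.1476]  nu=[-9.9356]  x^+=[-1.8734]  P^+=[0.0084]
step 2: x^-=[-1.8734]  P^-=[0.1884]  H_jac=[-3.7469]  S=[3.0249]  K=[-0.2334]  nu=[-1.0598]  x^+=[-1.6261]  P^+=[0.0237]

K[0,0] = -0.2334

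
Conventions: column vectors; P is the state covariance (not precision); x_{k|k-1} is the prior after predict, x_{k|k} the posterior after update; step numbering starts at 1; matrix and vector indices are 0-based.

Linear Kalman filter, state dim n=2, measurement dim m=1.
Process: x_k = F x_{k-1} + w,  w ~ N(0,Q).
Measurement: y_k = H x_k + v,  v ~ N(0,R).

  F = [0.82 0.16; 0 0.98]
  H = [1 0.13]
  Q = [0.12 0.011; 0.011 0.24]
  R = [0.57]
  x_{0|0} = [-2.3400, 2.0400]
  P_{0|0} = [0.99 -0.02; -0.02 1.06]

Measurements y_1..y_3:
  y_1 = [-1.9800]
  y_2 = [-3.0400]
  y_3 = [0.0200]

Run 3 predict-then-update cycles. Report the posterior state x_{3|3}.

x_post = [-1.0303, 1.7184]

step 1: x^-=[-1.5924, 1.9992]  P^-=[0.8076 0.1611; 0.1611 1.2580]  S=[1.4407]  K=[0.5751; 0.2254]  nu=[-0.6475]  x^+=[-1.9648, 1.8533]  P^+=[0.3311 -0.0256; -0.0256 1.1849]
step 2: x^-=[-1.3146, 1.8162]  P^-=[0.3663 0.1762; 0.1762 1.3779]  S=[1.0054]  K=[0.3871; 0.3535]  nu=[-1.9615]  x^+=[-2.0739, 1.1229]  P^+=[0.2156 0.0387; 0.0387 1.2523]
step 3: x^-=[-1.5209, 1.1004]  P^-=[0.3072 0.2384; 0.2384 1.4427]  S=[0.9636]  K=[0.3510; 0.4421]  nu=[1.3979]  x^+=[-1.0303, 1.7184]  P^+=[0.1885 0.0889; 0.0889 1.2544]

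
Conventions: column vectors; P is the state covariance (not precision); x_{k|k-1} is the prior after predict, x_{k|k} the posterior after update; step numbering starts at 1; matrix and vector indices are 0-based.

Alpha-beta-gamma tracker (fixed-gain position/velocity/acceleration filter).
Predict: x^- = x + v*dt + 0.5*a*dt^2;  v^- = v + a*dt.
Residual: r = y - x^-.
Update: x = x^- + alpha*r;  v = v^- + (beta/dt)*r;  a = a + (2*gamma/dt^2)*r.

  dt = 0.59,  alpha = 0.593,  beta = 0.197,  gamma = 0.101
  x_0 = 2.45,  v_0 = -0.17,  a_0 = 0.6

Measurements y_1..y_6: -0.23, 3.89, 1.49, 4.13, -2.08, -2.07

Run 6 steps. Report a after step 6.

a_post = -3.3735

step 1: x_pred=2.4541  r=-2.6841  x^+=0.8624  v^+=-0.7122  a^+=-0.9576
step 2: x_pred=0.2756  r=3.6144  x^+=2.4189  v^+=-0.0703  a^+=1.1399
step 3: x_pred=2.5758  r=-1.0858  x^+=1.9319  v^+=0.2396  a^+=0.5098
step 4: x_pred=2.1620  r=1.9680  x^+=3.3290  v^+=1.1975  a^+=1.6518
step 5: x_pred=4.3230  r=-6.4030  x^+=0.5260  v^+=0.0341  a^+=-2.0639
step 6: x_pred=0.1869  r=-2.2569  x^+=-1.1514  v^+=-1.9372  a^+=-3.3735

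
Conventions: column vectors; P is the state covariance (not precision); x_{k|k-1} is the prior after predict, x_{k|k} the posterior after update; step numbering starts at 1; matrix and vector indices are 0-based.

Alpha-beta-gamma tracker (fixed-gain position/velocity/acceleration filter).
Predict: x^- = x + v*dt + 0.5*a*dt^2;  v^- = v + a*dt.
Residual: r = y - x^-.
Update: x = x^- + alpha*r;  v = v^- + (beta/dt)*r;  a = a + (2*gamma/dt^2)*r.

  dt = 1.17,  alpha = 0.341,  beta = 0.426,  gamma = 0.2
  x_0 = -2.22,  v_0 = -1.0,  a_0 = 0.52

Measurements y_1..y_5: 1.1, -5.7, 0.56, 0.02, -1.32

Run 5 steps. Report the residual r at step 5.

step 1: x_pred=-3.0341  r=4.1341  x^+=-1.6244  v^+=1.1136  a^+=1.7280
step 2: x_pred=0.8613  r=-6.5613  x^+=-1.3761  v^+=0.7464  a^+=-0.1893
step 3: x_pred=-0.6323  r=1.1923  x^+=-0.2257  v^+=0.9591  a^+=0.1592
step 4: x_pred=1.0053  r=-0.9853  x^+=0.6693  v^+=0.7866  a^+=-0.1288
step 5: x_pred=1.5015  r=-2.8215  x^+=0.5394  v^+=-0.3914  a^+=-0.9532

resid = -2.8215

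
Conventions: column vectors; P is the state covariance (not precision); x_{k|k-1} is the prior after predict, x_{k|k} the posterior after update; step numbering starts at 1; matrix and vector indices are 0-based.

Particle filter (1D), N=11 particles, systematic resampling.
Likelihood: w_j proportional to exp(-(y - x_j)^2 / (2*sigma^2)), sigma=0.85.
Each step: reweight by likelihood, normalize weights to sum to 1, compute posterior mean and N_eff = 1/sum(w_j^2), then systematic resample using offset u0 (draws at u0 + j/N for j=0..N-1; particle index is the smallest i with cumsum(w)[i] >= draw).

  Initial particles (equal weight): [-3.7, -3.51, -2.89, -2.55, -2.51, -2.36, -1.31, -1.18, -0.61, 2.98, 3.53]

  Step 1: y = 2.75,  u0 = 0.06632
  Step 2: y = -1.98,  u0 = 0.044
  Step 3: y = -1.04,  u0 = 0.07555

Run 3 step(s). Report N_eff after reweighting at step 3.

step 1: w=[0.0000, 0.0000, 0.0000, 0.0000, 0.0000, 0.0000, 0.0000, 0.0000, 0.0002, 0.5948, 0.4049]  mean=3.2017  Neff=1.9314  idx=[9, 9, 9, 9, 9, 9, 10, 10, 10, 10, 10]
step 2: w=[0.1641, 0.1641, 0.1641, 0.1641, 0.1641, 0.1641, 0.0031, 0.0031, 0.0031, 0.0031, 0.0031]  mean=2.9884  Neff=6.1856  idx=[0, 0, 1, 1, 2, 3, 3, 4, 4, 5, 5]
step 3: w=[0.0909, 0.0909, 0.0909, 0.0909, 0.0909, 0.0909, 0.0909, 0.0909, 0.0909, 0.0909, 0.0909]  mean=2.9800  Neff=11.0000  idx=[0, 1, 2, 3, 4, 5, 6, 7, 8, 9, 10]

N_eff = 11.0000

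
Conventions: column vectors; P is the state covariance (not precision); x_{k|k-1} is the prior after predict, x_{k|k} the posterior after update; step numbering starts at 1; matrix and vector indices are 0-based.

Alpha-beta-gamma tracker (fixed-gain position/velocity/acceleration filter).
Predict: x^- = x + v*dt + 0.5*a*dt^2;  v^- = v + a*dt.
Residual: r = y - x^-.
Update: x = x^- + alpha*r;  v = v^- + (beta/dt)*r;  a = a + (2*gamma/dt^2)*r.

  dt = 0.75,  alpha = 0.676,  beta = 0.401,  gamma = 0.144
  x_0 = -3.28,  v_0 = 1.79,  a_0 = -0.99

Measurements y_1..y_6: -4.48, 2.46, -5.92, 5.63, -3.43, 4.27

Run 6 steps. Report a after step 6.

a_post = 1.3283

step 1: x_pred=-2.2159  r=-2.2641  x^+=-3.7464  v^+=-0.1630  a^+=-2.1492
step 2: x_pred=-4.4732  r=6.9332  x^+=0.2137  v^+=1.9320  a^+=1.4006
step 3: x_pred=2.0566  r=-7.9766  x^+=-3.3356  v^+=-1.2824  a^+=-2.6834
step 4: x_pred=-5.0521  r=10.6821  x^+=2.1690  v^+=2.4164  a^+=2.7858
step 5: x_pred=4.7648  r=-8.1948  x^+=-0.7749  v^+=0.1243  a^+=-1.4100
step 6: x_pred=-1.0782  r=5.3482  x^+=2.5372  v^+=1.9263  a^+=1.3283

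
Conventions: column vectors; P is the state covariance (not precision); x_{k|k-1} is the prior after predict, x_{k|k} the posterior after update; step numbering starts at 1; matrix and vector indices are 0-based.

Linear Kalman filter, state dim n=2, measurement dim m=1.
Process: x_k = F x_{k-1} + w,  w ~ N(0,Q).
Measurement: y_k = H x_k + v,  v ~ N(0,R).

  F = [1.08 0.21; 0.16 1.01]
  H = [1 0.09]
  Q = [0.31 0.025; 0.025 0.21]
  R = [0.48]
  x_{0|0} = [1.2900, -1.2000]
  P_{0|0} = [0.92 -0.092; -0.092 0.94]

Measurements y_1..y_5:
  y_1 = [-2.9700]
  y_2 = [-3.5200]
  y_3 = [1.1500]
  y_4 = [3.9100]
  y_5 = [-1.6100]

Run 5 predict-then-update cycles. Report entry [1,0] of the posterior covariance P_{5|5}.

step 1: x^-=[1.1412, -1.0056]  P^-=[1.3828 0.2799; 0.2799 1.1627]  S=[1.9226]  K=[0.7323; 0.2000]  nu=[-4.0207]  x^+=[-1.8033, -1.8098]  P^+=[0.3517 -0.0017; -0.0017 1.0858]
step 2: x^-=[-2.3276, -2.1164]  P^-=[0.7673 0.3141; 0.3141 1.3261]  S=[1.3146]  K=[0.6052; 0.3297]  nu=[-1.0019]  x^+=[-2.9340, -2.4468]  P^+=[0.2858 0.0518; 0.0518 1.1831]
step 3: x^-=[-3.6825, -2.9407]  P^-=[0.7191 0.3836; 0.3836 1.4410]  S=[1.2798]  K=[0.5888; 0.4011]  nu=[5.0972]  x^+=[-0.6811, -0.8964]  P^+=[0.2753 0.0813; 0.0813 1.2351]
step 4: x^-=[-0.9238, -1.0144]  P^-=[0.7225 0.4260; 0.4260 1.5033]  S=[1.2914]  K=[0.5892; 0.4347]  nu=[4.9251]  x^+=[1.9780, 1.1264]  P^+=[0.2742 0.0953; 0.0953 1.2593]
step 5: x^-=[2.3727, 1.4541]  P^-=[0.7286 0.4466; 0.4466 1.5324]  S=[1.3014]  K=[0.5908; 0.4492]  nu=[-4.1136]  x^+=[-0.0574, -0.3936]  P^+=[0.2744 0.1013; 0.1013 1.2699]

P_post[1,0] = 0.1013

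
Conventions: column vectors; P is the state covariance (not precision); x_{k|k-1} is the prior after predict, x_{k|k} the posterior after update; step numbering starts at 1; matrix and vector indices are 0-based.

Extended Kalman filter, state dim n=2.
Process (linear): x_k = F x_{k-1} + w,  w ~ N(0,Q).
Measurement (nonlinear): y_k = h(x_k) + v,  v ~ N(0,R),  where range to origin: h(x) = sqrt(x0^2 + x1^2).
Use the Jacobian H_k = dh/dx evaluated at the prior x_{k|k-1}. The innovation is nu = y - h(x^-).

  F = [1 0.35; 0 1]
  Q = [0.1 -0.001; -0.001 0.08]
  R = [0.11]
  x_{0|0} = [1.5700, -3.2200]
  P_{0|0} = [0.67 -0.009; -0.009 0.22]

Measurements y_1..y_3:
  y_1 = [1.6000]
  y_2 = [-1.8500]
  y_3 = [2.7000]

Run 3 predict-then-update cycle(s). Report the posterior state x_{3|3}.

x_post = [2.7458, 0.0518]

step 1: x^-=[0.4430, -3.2200]  P^-=[0.7907 0.0670; 0.0670 0.3000]  H_jac=[0.1363 -0.9907]  S=[0.4010]  K=[0.1032; -0.7183]  nu=[-1.6503]  x^+=[0.2727, -2.0345]  P^+=[0.7864 0.0967; 0.0967 0.0931]
step 2: x^-=[-0.4394, -2.0345]  P^-=[0.9655 0.1283; 0.1283 0.1731]  H_jac=[-0.2111 -0.9775]  S=[0.3713]  K=[-0.8866; -0.5285]  nu=[-3.9314]  x^+=[3.0463, 0.0433]  P^+=[0.6736 -0.0457; -0.0457 0.0693]
step 3: x^-=[3.0614, 0.0433]  P^-=[0.7501 -0.0224; -0.0224 0.1493]  H_jac=[0.9999 0.0141]  S=[0.8593]  K=[0.8724; -0.0236]  nu=[-0.3617]  x^+=[2.7458, 0.0518]  P^+=[0.0960 -0.0047; -0.0047 0.1489]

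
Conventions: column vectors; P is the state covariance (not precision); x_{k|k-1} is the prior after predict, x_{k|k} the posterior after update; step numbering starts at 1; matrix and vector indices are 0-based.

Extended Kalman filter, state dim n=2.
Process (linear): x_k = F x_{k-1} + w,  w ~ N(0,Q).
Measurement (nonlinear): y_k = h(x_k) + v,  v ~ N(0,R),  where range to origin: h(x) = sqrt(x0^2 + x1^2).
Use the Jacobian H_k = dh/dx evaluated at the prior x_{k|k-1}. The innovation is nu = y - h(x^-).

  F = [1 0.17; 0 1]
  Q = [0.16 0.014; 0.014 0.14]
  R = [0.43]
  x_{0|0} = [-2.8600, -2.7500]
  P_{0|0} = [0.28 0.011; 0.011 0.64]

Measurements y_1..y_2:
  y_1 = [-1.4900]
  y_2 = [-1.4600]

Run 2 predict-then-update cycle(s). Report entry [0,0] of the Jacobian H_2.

step 1: x^-=[-3.3275, -2.7500]  P^-=[0.4622 0.1338; 0.1338 0.7800]  H_jac=[-0.7708 -0.6370]  S=[1.1526]  K=[-0.3831; -0.5206]  nu=[-5.8068]  x^+=[-1.1030, 0.2730]  P^+=[0.2931 -0.0961; -0.0961 0.4676]
step 2: x^-=[-1.0566, 0.2730]  P^-=[0.4339 -0.0026; -0.0026 0.6076]  H_jac=[-0.9682 0.2501]  S=[0.8761]  K=[-0.4803; 0.1763]  nu=[-2.5513]  x^+=[0.1688, -0.1769]  P^+=[0.2318 0.0716; 0.0716 0.5804]

H_jac[0,0] = -0.9682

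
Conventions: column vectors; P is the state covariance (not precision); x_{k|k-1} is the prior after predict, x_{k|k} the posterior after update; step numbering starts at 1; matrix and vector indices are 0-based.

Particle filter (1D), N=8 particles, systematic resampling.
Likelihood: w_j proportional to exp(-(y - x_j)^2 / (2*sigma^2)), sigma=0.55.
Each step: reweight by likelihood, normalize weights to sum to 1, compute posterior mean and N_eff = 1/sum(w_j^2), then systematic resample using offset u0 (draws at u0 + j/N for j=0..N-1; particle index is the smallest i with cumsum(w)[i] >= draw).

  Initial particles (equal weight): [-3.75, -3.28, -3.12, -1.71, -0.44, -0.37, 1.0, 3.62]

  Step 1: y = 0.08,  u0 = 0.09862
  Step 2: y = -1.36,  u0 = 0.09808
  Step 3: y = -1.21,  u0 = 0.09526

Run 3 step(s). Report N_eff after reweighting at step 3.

step 1: w=[0.0000, 0.0000, 0.0000, 0.0031, 0.3980, 0.4453, 0.1536, 0.0000]  mean=-0.1916  Neff=2.6297  idx=[4, 4, 4, 5, 5, 5, 6, 6]
step 2: w=[0.1850, 0.1850, 0.1850, 0.1483, 0.1483, 0.1483, 0.0001, 0.0001]  mean=-0.4086  Neff=5.9300  idx=[0, 1, 1, 2, 3, 4, 4, 5]
step 3: w=[0.1366, 0.1366, 0.1366, 0.1366, 0.1134, 0.1134, 0.1134, 0.1134]  mean=-0.4083  Neff=7.9316  idx=[0, 1, 2, 3, 4, 5, 6, 7]

N_eff = 7.9316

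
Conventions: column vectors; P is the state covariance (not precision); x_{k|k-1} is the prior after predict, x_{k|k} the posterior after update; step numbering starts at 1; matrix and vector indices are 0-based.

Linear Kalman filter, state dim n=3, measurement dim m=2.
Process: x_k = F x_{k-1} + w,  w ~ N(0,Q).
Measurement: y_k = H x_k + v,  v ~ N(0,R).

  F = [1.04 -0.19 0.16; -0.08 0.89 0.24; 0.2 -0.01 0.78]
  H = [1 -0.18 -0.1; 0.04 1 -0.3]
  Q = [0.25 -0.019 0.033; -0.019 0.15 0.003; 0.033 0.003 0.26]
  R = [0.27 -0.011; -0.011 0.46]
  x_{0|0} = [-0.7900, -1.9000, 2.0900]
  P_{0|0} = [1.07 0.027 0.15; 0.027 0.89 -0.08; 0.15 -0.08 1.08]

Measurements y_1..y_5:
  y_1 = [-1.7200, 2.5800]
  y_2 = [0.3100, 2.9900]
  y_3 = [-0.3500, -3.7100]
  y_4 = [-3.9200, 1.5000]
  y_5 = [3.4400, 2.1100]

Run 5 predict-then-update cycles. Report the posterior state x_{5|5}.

step 1: x^-=[-0.1262, -1.1262, 1.4912]  P^-=[1.5112 -0.1639 0.5292; -0.1639 0.8802 0.1275; 0.5292 0.1275 1.0079]  S=[1.7775 -0.4082; -0.4082 1.3311]  K=[0.8517 0.0642; -0.0477 0.6130; 0.2168 -0.0490]  nu=[-1.6474, 4.1586]  x^+=[-1.2623, 1.5017, 0.9302]  P^+=[0.2608 0.0679 0.1937; 0.0679 0.3521 0.2411; 0.1937 0.2411 0.9124]
step 2: x^-=[-1.4492, 1.6607, 0.4581]  P^-=[0.5912 0.0678 0.3258; 0.0678 0.5690 0.3426; 0.3258 0.3426 0.8820]  S=[0.8112 -0.1108; -0.1108 0.9014]  K=[0.6841 0.0771; -0.0141 0.5185; 0.2345 0.1298]  nu=[2.1040, 1.5247]  x^+=[0.1077, 2.4217, 1.1494]  P^+=[0.2179 0.0788 0.1984; 0.0788 0.3249 0.2979; 0.1984 0.2979 0.8289]
step 3: x^-=[-0.1642, 2.4226, 0.8939]  P^-=[0.5354 0.0897 0.3013; 0.0897 0.5649 0.3691; 0.3013 0.3691 0.8300]  S=[0.7528 -0.0859; -0.0859 0.8789]  K=[0.6598 0.0881; -0.0056 0.5203; 0.2213 0.1720]  nu=[0.3397, -5.8578]  x^+=[-0.4559, -0.6269, -0.0383]  P^+=[0.2108 0.0816 0.1894; 0.0816 0.3265 0.3012; 0.1894 0.3012 0.7737]
step 4: x^-=[-0.3611, -0.5307, -0.1148]  P^-=[0.5221 0.0888 0.2847; 0.0888 0.5643 0.3618; 0.2847 0.3618 0.7933]  S=[0.7424 -0.0829; -0.0829 0.8797]  K=[0.6533 0.0892; -0.0077 0.5214; 0.2083 0.1733]  nu=[-3.6659, 2.0107]  x^+=[-2.5768, 0.5459, -0.5297]  P^+=[0.2079 0.0798 0.1810; 0.0798 0.3244 0.2924; 0.1810 0.2924 0.7406]
step 5: x^-=[-2.8683, 0.5649, -0.9340]  P^-=[0.5164 0.0835 0.2743; 0.0835 0.5576 0.3494; 0.2743 0.3494 0.7705]  S=[0.7399 -0.0841; -0.0841 0.8782]  K=[0.6505 0.0873; -0.0110 0.5183; 0.2004 0.1663]  nu=[6.3166, 1.3797]  x^+=[1.3613, 1.2102, 0.5615]  P^+=[0.2062 0.0774 0.1756; 0.0774 0.3206 0.2839; 0.1756 0.2839 0.7221]

x_post = [1.3613, 1.2102, 0.5615]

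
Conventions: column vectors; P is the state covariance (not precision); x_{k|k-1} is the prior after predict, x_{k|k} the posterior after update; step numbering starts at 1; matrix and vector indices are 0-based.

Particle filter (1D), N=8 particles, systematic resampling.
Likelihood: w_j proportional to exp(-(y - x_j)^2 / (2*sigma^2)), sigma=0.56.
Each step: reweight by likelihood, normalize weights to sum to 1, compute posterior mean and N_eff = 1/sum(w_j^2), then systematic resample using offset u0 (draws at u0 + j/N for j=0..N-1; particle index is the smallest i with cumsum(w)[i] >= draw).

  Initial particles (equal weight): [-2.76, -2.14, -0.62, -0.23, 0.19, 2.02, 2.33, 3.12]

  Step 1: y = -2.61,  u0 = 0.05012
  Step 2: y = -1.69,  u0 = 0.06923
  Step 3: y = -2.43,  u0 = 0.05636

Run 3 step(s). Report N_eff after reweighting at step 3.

N_eff = 7.9977

step 1: w=[0.5778, 0.4211, 0.0011, 0.0001, 0.0000, 0.0000, 0.0000, 0.0000]  mean=-2.4964  Neff=1.9565  idx=[0, 0, 0, 0, 0, 1, 1, 1]
step 2: w=[0.0541, 0.0541, 0.0541, 0.0541, 0.0541, 0.2431, 0.2431, 0.2431]  mean=-2.3078  Neff=5.2084  idx=[1, 3, 5, 5, 6, 6, 7, 7]
step 3: w=[0.1213, 0.1213, 0.1262, 0.1262, 0.1262, 0.1262, 0.1262, 0.1262]  mean=-2.2904  Neff=7.9977  idx=[0, 1, 2, 3, 4, 5, 6, 7]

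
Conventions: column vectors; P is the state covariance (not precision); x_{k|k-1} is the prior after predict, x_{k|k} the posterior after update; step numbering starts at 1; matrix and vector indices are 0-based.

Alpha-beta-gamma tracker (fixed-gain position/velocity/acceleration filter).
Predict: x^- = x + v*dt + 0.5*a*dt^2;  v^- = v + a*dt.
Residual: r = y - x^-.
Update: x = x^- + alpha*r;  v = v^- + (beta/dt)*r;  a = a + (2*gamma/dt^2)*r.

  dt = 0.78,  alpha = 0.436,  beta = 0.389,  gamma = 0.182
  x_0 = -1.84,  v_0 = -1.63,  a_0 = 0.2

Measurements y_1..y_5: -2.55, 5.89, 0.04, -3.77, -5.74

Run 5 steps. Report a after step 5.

step 1: x_pred=-3.0506  r=0.5006  x^+=-2.8323  v^+=-1.2244  a^+=0.4995
step 2: x_pred=-3.6354  r=9.5254  x^+=0.5177  v^+=3.9157  a^+=6.1984
step 3: x_pred=5.4575  r=-5.4175  x^+=3.0955  v^+=6.0487  a^+=2.9572
step 4: x_pred=8.7130  r=-12.4830  x^+=3.2704  v^+=2.1298  a^+=-4.5113
step 5: x_pred=3.5593  r=-9.2993  x^+=-0.4952  v^+=-6.0268  a^+=-10.0750

a_post = -10.0750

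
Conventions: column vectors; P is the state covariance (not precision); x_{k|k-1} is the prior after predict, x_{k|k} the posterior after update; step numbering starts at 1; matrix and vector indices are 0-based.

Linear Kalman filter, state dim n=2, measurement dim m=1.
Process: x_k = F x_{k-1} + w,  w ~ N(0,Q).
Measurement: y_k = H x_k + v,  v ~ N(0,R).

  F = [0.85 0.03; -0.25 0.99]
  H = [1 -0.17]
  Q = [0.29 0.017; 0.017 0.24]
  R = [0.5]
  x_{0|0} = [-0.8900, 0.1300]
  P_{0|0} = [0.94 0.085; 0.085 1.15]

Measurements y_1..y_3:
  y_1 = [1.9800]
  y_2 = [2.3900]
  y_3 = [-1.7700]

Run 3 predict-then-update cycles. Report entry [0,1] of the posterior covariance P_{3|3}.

step 1: x^-=[-0.7526, 0.3512]  P^-=[0.9745 -0.0777; -0.0777 1.3838]  S=[1.5409]  K=[0.6410; -0.2031]  nu=[2.7923]  x^+=[1.0373, -0.2159]  P^+=[0.3414 0.1229; 0.1229 1.3202]
step 2: x^-=[0.8752, -0.4730]  P^-=[0.5441 0.0862; 0.0862 1.4945]  S=[1.0580]  K=[0.5004; -0.1587]  nu=[1.4344]  x^+=[1.5930, -0.7007]  P^+=[0.2791 0.1702; 0.1702 1.4678]
step 3: x^-=[1.3330, -1.0919]  P^-=[0.5017 0.1432; 0.1432 1.6118]  S=[0.9996]  K=[0.4775; -0.1309]  nu=[-3.2887]  x^+=[-0.2374, -0.6616]  P^+=[0.2737 0.2057; 0.2057 1.5947]

P_post[0,1] = 0.2057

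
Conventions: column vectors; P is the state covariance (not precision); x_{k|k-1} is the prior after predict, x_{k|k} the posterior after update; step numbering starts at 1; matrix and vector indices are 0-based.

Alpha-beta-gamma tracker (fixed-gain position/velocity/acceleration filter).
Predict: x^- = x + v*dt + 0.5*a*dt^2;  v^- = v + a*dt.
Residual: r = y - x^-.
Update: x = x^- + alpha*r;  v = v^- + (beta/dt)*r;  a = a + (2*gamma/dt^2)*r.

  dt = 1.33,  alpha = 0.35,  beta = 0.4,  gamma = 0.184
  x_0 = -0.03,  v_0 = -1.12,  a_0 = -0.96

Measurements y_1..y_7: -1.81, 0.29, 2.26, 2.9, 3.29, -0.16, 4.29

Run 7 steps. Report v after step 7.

step 1: x_pred=-2.3687  r=0.5587  x^+=-2.1731  v^+=-2.2288  a^+=-0.8438
step 2: x_pred=-5.8837  r=6.1737  x^+=-3.7229  v^+=-1.4943  a^+=0.4406
step 3: x_pred=-5.3206  r=7.5806  x^+=-2.6674  v^+=1.3716  a^+=2.0176
step 4: x_pred=0.9414  r=1.9586  x^+=1.6269  v^+=4.6441  a^+=2.4251
step 5: x_pred=9.9485  r=-6.6585  x^+=7.6180  v^+=5.8670  a^+=1.0399
step 6: x_pred=16.3408  r=-16.5008  x^+=10.5655  v^+=2.2874  a^+=-2.3929
step 7: x_pred=11.4913  r=-7.2013  x^+=8.9709  v^+=-3.0610  a^+=-3.8911

v_post = -3.0610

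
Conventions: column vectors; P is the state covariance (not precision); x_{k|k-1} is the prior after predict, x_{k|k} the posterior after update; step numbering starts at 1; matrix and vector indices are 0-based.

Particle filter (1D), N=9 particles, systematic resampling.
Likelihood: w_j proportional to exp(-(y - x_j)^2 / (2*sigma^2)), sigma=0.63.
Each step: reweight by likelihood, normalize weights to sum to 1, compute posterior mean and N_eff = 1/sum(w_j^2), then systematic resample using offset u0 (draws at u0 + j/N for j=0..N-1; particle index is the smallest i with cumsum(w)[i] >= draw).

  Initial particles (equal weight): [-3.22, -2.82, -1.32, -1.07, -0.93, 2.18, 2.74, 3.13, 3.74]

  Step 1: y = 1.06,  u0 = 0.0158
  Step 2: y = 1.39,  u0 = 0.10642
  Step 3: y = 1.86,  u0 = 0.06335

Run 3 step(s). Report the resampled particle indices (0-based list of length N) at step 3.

step 1: w=[0.0000, 0.0000, 0.0032, 0.0132, 0.0273, 0.8236, 0.1142, 0.0181, 0.0005]  mean=2.1232  Neff=1.4439  idx=[3, 5, 5, 5, 5, 5, 5, 5, 6]
step 2: w=[0.0001, 0.1385, 0.1385, 0.1385, 0.1385, 0.1385, 0.1385, 0.1385, 0.0306]  mean=2.1967  Neff=7.3995  idx=[1, 2, 3, 4, 4, 5, 6, 7, 8]
step 3: w=[0.1186, 0.1186, 0.1186, 0.1186, 0.1186, 0.1186, 0.1186, 0.1186, 0.0509]  mean=2.2085  Neff=8.6812  idx=[0, 1, 2, 3, 4, 5, 6, 7, 8]

resampled_idx = [0, 1, 2, 3, 4, 5, 6, 7, 8]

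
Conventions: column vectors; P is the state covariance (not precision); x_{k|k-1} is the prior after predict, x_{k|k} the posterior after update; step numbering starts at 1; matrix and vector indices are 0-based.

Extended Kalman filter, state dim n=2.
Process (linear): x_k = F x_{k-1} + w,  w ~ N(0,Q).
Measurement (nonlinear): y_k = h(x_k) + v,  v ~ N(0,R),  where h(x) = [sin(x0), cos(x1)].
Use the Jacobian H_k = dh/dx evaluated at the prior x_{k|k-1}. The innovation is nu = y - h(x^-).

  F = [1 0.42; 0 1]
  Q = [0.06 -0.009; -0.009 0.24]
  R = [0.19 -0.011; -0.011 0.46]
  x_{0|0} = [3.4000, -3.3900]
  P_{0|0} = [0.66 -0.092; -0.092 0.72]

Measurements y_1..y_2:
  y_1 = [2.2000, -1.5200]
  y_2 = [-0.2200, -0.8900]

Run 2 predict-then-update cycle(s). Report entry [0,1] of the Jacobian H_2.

H_jac[0,1] = 0.0000

step 1: x^-=[1.9762, -3.3900]  P^-=[0.7697 0.2014; 0.2014 0.9600]  H_jac=[-0.3944 0.0000; 0.0000 -0.2459]  S=[0.3097 0.0085; 0.0085 0.5180]  K=[-0.9779 -0.0795; -0.2440 -0.4516]  nu=[1.2811, -0.5507]  x^+=[0.7672, -3.4539]  P^+=[0.4689 0.1050; 0.1050 0.8340]
step 2: x^-=[-0.6835, -3.4539]  P^-=[0.7642 0.4463; 0.4463 1.0740]  H_jac=[0.7754 0.0000; 0.0000 -0.3073]  S=[0.6495 -0.1173; -0.1173 0.5614]  K=[0.9023 -0.0557; 0.4433 -0.4952]  nu=[0.4115, 0.0616]  x^+=[-0.3156, -3.3020]  P^+=[0.2219 0.1157; 0.1157 0.7572]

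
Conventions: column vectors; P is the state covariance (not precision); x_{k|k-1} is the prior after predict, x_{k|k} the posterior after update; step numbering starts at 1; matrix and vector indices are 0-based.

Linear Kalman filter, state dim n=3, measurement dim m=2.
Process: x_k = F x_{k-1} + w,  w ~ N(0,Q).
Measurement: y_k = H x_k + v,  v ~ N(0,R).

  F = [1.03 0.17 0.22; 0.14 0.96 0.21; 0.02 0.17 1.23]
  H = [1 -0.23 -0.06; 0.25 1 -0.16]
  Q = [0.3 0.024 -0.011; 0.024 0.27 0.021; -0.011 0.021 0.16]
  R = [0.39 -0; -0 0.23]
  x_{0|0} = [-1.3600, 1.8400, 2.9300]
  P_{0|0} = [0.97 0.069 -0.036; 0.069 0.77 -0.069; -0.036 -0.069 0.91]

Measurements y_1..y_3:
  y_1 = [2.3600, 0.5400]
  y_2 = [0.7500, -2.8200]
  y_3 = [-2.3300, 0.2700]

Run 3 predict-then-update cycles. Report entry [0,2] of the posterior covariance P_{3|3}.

step 1: x^-=[-0.4434, 2.1913, 3.8895]  P^-=[1.3981 0.3755 0.2270; 0.3755 1.0274 0.2971; 0.2270 0.2971 1.5292]  S=[1.6561 0.4352; 0.4352 1.4584]  K=[0.7158 0.2586; -0.1304 0.7751; 0.0225 0.0682]  nu=[3.5408, -0.9181]  x^+=[1.8538, 1.0180, 3.9066]  P^+=[0.2907 0.0109 0.1509; 0.0109 0.2109 0.2212; 0.1509 0.2212 1.5203]
step 2: x^-=[2.9419, 2.0571, 5.0153]  P^-=[0.7769 0.2736 0.6608; 0.2736 0.6381 0.7451; 0.6608 0.7451 2.5662]  S=[1.0253 0.1970; 0.1970 0.8279]  K=[0.6011 0.2943; -0.0589 0.7234; 0.2213 0.5509]  nu=[-1.4178, -4.8102]  x^+=[0.6740, -1.3392, 2.0515]  P^+=[0.2650 0.0514 0.3121; 0.0514 0.2181 0.4034; 0.3121 0.4034 2.2167]
step 3: x^-=[0.9179, -0.7605, 2.3091]  P^-=[0.8843 0.4289 1.1060; 0.4289 0.7687 1.1779; 1.1060 1.1779 3.7045]  S=[1.0308 0.2632; 0.2632 0.8979]  K=[0.6088 0.3484; -0.0211 0.7719; 0.3777 0.8489]  nu=[-3.2842, 1.1704]  x^+=[-0.6740, 0.2122, 2.0623]  P^+=[0.2816 0.0790 0.4327; 0.0790 0.2419 0.5257; 0.4327 0.5257 2.7416]

P_post[0,2] = 0.4327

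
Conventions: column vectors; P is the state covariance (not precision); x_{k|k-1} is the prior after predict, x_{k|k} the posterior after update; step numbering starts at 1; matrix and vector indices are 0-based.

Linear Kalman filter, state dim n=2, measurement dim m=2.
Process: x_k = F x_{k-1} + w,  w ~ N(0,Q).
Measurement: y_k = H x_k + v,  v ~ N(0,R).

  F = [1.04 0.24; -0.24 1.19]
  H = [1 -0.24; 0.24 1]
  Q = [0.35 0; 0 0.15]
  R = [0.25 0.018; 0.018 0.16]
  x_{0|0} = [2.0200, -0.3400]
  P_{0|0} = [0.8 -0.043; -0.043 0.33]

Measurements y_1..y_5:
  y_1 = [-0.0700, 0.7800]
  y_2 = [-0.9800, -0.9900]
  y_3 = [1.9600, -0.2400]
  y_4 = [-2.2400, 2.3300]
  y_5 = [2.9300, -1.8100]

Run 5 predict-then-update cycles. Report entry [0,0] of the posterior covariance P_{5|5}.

step 1: x^-=[2.0192, -0.8894]  P^-=[1.2128 -0.1562; -0.1562 0.6880]  S=[1.5774 -0.0032; -0.0032 0.8429]  K=[0.7930 0.1631; -0.2021 0.7710]  nu=[-2.3027, 1.1848]  x^+=[0.3865, 0.4894]  P^+=[0.1994 -0.0075; -0.0075 0.1215]
step 2: x^-=[0.5194, 0.4897]  P^-=[0.5689 -0.0239; -0.0239 0.3378]  S=[0.8498 0.0509; 0.0509 0.5191]  K=[0.6671 0.1515; -0.1628 0.6557]  nu=[-1.3819, -1.6043]  x^+=[-0.6455, -0.3373]  P^+=[0.1685 -0.0042; -0.0042 0.1030]
step 3: x^-=[-0.7523, -0.2464]  P^-=[0.5361 -0.0176; -0.0176 0.3079]  S=[0.8123 0.0562; 0.0562 0.4904]  K=[0.6547 0.1515; -0.1567 0.6373]  nu=[2.6532, 0.1870]  x^+=[1.0131, -0.5431]  P^+=[0.1655 -0.0037; -0.0037 0.1000]
step 4: x^-=[0.9233, -0.8894]  P^-=[0.5329 -0.0171; -0.0171 0.3033]  S=[0.8086 0.0570; 0.0570 0.4858]  K=[0.6535 0.1514; -0.1559 0.6342]  nu=[-3.3767, 2.9978]  x^+=[-0.8294, 1.5381]  P^+=[0.1652 -0.0037; -0.0037 0.0995]
step 5: x^-=[-0.4935, 2.0294]  P^-=[0.5326 -0.0171; -0.0171 0.3026]  S=[0.8083 0.0571; 0.0571 0.4850]  K=[0.6534 0.1514; -0.1558 0.6337]  nu=[3.9105, -3.7210]  x^+=[1.4983, -0.9376]  P^+=[0.1652 -0.0037; -0.0037 0.0995]

P_post[0,0] = 0.1652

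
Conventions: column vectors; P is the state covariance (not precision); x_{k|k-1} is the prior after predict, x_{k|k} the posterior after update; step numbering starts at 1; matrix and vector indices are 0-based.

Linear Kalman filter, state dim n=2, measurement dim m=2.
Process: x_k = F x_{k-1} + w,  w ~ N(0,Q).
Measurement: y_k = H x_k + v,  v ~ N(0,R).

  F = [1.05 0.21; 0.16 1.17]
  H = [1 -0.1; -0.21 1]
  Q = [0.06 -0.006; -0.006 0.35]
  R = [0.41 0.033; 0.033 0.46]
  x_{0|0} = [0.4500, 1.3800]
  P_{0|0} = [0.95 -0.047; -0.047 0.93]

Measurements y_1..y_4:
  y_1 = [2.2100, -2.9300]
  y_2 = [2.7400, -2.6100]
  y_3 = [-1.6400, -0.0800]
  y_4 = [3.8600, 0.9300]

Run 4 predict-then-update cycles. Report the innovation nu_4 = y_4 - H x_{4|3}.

step 1: x^-=[0.7623, 1.6866]  P^-=[1.1277 0.3228; 0.3228 1.6298]  S=[1.4894 -0.0372; -0.0372 2.0040]  K=[0.7369 0.0566; 0.1268 0.7818]  nu=[1.6164, -4.4565]  x^+=[1.7011, -1.5926]  P^+=[0.3156 0.1166; 0.1166 0.3883]
step 2: x^-=[1.4518, -1.5911]  P^-=[0.4766 0.2896; 0.2896 0.9333]  S=[0.8380 0.1353; 0.1353 1.2927]  K=[0.5192 0.0923; 0.1274 0.6616]  nu=[1.1291, -0.7140]  x^+=[1.9722, -1.9196]  P^+=[0.2267 0.1072; 0.1072 0.3311]
step 3: x^-=[1.6676, -1.9304]  P^-=[0.3718 0.2487; 0.2487 0.8491]  S=[0.7405 0.1239; 0.1239 1.2211]  K=[0.4527 0.0938; 0.1139 0.6411]  nu=[-3.5007, 2.2006]  x^+=[0.2891, -0.9184]  P^+=[0.1987 0.0998; 0.0998 0.3196]
step 4: x^-=[0.1107, -1.0282]  P^-=[0.3372 0.2319; 0.2319 0.8300]  S=[0.7091 0.1159; 0.1159 1.2074]  K=[0.4277 0.0923; 0.1058 0.6369]  nu=[3.6465, 1.9815]  x^+=[1.8533, 0.6196]  P^+=[0.1880 0.0961; 0.0961 0.3166]

innov = [3.6465, 1.9815]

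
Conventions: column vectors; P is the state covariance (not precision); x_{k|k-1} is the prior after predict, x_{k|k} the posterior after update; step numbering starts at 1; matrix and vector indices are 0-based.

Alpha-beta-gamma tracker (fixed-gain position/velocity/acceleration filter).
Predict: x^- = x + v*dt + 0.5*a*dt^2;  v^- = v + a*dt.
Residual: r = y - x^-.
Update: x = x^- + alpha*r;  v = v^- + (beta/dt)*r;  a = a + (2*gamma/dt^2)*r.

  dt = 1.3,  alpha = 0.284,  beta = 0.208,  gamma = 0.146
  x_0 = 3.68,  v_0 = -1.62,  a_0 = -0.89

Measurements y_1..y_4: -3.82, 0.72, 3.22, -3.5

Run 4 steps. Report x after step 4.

x_post = -7.3662

step 1: x_pred=0.8219  r=-4.6419  x^+=-0.4964  v^+=-3.5197  a^+=-1.6920
step 2: x_pred=-6.5018  r=7.2218  x^+=-4.4508  v^+=-4.5639  a^+=-0.4443
step 3: x_pred=-10.7592  r=13.9792  x^+=-6.7891  v^+=-2.9047  a^+=1.9711
step 4: x_pred=-8.8997  r=5.3997  x^+=-7.3662  v^+=0.5216  a^+=2.9041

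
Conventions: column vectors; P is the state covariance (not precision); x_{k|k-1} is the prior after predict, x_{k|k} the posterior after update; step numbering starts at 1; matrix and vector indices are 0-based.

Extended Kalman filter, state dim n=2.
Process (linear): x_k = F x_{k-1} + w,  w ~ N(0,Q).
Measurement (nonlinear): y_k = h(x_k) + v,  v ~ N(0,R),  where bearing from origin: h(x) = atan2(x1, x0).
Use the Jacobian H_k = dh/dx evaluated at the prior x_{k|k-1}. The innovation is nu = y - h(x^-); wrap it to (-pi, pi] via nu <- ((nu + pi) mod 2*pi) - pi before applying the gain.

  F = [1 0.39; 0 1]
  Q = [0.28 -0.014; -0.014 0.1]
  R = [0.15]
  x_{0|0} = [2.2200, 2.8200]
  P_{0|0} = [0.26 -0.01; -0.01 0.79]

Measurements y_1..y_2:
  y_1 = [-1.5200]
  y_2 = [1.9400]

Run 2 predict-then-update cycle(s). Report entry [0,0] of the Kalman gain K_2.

K[0,0] = 0.2491

step 1: x^-=[3.3198, 2.8200]  P^-=[0.6524 0.2841; 0.2841 0.8900]  H_jac=[-0.1486 0.1750]  S=[0.1769]  K=[-0.2671; 0.6417]  nu=[-2.2242]  x^+=[3.9139, 1.3928]  P^+=[0.6397 0.3144; 0.3144 0.8172]
step 2: x^-=[4.4571, 1.3928]  P^-=[1.2893 0.6191; 0.6191 0.9172]  H_jac=[-0.0639 0.2044]  S=[0.1774]  K=[0.2491; 0.8338]  nu=[1.6371]  x^+=[4.8650, 2.7578]  P^+=[1.2783 0.5823; 0.5823 0.7938]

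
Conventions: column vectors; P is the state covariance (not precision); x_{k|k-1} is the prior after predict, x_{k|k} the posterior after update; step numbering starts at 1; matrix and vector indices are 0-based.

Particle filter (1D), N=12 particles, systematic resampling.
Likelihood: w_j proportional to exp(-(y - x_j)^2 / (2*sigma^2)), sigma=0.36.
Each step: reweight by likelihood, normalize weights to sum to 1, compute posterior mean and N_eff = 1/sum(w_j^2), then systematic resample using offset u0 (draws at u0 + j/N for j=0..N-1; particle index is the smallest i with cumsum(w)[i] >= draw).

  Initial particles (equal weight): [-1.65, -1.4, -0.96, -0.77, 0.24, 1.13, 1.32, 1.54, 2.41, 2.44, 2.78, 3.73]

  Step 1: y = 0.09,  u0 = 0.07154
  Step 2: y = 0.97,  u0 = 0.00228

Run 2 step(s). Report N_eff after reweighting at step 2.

N_eff = 5.3482

step 1: w=[0.0000, 0.0002, 0.0141, 0.0572, 0.9100, 0.0153, 0.0029, 0.0003, 0.0000, 0.0000, 0.0000, 0.0000]  mean=0.1821  Neff=1.2022  idx=[4, 4, 4, 4, 4, 4, 4, 4, 4, 4, 4, 5]
step 2: w=[0.0553, 0.0553, 0.0553, 0.0553, 0.0553, 0.0553, 0.0553, 0.0553, 0.0553, 0.0553, 0.0553, 0.3916]  mean=0.5885  Neff=5.3482  idx=[0, 1, 3, 4, 6, 7, 9, 10, 11, 11, 11, 11]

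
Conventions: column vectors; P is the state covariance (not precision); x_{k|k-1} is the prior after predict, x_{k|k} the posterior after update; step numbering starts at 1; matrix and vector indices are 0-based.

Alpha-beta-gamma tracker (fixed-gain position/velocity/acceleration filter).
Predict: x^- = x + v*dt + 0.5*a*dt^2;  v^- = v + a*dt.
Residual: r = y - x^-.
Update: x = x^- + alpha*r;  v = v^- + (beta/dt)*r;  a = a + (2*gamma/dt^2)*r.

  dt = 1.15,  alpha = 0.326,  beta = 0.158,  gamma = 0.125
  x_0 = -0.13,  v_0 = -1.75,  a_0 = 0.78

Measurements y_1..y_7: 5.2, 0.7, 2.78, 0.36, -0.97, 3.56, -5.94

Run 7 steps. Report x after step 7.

x_post = -0.8121

step 1: x_pred=-1.6267  r=6.8267  x^+=0.5988  v^+=0.0849  a^+=2.0705
step 2: x_pred=2.0656  r=-1.3656  x^+=1.6204  v^+=2.2784  a^+=1.8124
step 3: x_pred=5.4390  r=-2.6590  x^+=4.5721  v^+=3.9973  a^+=1.3097
step 4: x_pred=10.0351  r=-9.6751  x^+=6.8810  v^+=4.1742  a^+=-0.5192
step 5: x_pred=11.3380  r=-12.3080  x^+=7.3256  v^+=1.8861  a^+=-2.8459
step 6: x_pred=7.6127  r=-4.0527  x^+=6.2915  v^+=-1.9435  a^+=-3.6120
step 7: x_pred=1.6681  r=-7.6081  x^+=-0.8121  v^+=-7.1425  a^+=-5.0502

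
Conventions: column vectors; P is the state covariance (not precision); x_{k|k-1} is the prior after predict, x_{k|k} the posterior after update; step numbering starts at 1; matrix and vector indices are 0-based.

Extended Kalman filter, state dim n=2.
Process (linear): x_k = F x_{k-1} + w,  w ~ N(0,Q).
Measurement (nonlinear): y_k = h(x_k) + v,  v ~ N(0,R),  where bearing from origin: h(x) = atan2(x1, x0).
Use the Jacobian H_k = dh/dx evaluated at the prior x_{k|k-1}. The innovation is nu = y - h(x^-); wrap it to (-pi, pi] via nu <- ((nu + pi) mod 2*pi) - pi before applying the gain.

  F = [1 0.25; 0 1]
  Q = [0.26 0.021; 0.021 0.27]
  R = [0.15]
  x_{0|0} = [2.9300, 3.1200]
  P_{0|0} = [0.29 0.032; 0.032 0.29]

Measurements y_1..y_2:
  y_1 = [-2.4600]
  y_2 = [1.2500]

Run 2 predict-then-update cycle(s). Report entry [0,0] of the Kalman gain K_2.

step 1: x^-=[3.7100, 3.1200]  P^-=[0.5841 0.1255; 0.1255 0.5600]  H_jac=[-0.1328 0.1579]  S=[0.1690]  K=[-0.3417; 0.4246]  nu=[3.1240]  x^+=[2.6426, 4.4464]  P^+=[0.5644 0.1500; 0.1500 0.5295]
step 2: x^-=[3.7542, 4.4464]  P^-=[0.9325 0.3034; 0.3034 0.7995]  H_jac=[-0.1313 0.1109]  S=[0.1671]  K=[-0.5315; 0.2921]  nu=[0.3804]  x^+=[3.5520, 4.5575]  P^+=[0.8853 0.3293; 0.3293 0.7853]

K[0,0] = -0.5315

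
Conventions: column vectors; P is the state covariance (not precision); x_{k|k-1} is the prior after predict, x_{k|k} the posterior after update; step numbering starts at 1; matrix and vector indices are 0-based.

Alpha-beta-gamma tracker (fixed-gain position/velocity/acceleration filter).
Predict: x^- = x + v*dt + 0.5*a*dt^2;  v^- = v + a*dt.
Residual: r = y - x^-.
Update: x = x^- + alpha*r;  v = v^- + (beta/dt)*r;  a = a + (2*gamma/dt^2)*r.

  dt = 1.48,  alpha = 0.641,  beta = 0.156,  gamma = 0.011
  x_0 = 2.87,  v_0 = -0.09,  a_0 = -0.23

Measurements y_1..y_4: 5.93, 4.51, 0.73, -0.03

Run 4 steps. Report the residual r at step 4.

step 1: x_pred=2.4849  r=3.4451  x^+=4.6932  v^+=-0.0673  a^+=-0.1954
step 2: x_pred=4.3797  r=0.1303  x^+=4.4632  v^+=-0.3427  a^+=-0.1941
step 3: x_pred=3.7434  r=-3.0134  x^+=1.8118  v^+=-0.9476  a^+=-0.2244
step 4: x_pred=0.1637  r=-0.1937  x^+=0.0395  v^+=-1.3001  a^+=-0.2263

resid = -0.1937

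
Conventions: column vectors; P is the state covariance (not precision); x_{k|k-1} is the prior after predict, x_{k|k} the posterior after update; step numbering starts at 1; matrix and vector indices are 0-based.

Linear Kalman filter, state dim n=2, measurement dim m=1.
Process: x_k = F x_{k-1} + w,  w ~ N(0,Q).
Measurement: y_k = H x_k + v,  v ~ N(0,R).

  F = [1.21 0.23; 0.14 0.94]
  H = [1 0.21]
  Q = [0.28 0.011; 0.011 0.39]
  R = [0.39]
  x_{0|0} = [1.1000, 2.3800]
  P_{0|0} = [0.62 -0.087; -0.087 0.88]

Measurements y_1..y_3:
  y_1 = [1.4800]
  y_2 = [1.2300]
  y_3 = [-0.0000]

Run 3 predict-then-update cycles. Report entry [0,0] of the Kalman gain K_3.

step 1: x^-=[1.8784, 2.3912]  P^-=[1.1859 0.2045; 0.2045 1.1568]  S=[1.7128]  K=[0.7174; 0.2612]  nu=[-0.9006]  x^+=[1.2323, 2.1559]  P^+=[0.3043 -0.1165; -0.1165 1.0399]
step 2: x^-=[1.9870, 2.1991]  P^-=[0.7156 0.1511; 0.1511 1.2842]  S=[1.2257]  K=[0.6097; 0.3433]  nu=[-1.2188]  x^+=[1.2438, 1.7807]  P^+=[0.2599 -0.1055; -0.1055 1.1397]
step 3: x^-=[1.9146, 1.8480]  P^-=[0.6622 0.1781; 0.1781 1.3744]  S=[1.1876]  K=[0.5891; 0.3930]  nu=[-2.3027]  x^+=[0.5582, 0.9430]  P^+=[0.2501 -0.0968; -0.0968 1.1910]

K[0,0] = 0.5891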